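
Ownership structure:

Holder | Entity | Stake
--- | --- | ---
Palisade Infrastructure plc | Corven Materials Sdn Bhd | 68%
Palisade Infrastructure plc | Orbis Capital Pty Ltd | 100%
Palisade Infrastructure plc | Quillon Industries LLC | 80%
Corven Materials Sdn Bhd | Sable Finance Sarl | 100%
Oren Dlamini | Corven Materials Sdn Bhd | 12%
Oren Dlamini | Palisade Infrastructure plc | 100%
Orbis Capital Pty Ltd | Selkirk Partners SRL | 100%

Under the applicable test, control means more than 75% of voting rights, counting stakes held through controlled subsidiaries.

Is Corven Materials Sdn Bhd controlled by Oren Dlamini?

Yes

Oren holds 100% of Palisade, so Oren controls Palisade.
Oren and Palisade together hold 12% + 68% = 80% of Corven, so Oren controls Corven.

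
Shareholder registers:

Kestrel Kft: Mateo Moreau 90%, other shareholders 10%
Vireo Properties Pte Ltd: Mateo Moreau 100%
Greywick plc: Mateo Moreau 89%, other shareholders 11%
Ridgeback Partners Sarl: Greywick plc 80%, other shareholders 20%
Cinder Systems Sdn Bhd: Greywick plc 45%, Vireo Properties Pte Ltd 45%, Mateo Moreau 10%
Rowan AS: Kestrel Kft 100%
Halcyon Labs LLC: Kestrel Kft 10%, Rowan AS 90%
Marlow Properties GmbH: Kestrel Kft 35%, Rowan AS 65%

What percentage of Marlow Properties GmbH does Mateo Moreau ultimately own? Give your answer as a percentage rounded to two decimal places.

Mateo reaches Marlow along 2 paths.
Via Kestrel: 90% × 35% = 31.5%.
Via Kestrel → Rowan: 90% × 100% × 65% = 58.5%.
Total: 31.5% + 58.5% = 90%.
Rounded: 90.00%.

90.00%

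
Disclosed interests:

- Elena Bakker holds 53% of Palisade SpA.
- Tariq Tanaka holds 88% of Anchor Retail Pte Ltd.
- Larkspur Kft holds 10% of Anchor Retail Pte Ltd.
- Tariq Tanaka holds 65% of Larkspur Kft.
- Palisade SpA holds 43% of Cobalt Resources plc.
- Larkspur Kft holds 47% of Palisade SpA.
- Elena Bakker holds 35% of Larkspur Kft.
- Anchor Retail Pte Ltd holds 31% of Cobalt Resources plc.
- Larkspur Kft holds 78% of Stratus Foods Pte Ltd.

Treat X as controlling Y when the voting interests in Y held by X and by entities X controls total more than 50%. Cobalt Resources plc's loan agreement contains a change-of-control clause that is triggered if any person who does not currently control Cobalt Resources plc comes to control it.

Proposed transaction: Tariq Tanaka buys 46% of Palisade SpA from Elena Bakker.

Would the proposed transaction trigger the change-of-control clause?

Yes

The purchase adds only to Tariq's holdings (Elena's stake shrinks), so Tariq is the only person who could newly come to control Cobalt.
Tariq holds 65% of Larkspur, so Tariq controls Larkspur.
Larkspur holds 78% of Stratus, so Tariq controls Stratus.
Tariq and Larkspur together hold 88% + 10% = 98% of Anchor, so Tariq controls Anchor.
In Cobalt, Tariq's side holds only 31%, not > 50%.
So before the transaction, Tariq does not control Cobalt.
After the purchase, Tariq holds 46% of Palisade directly, and Elena's stake falls to 7%.
Larkspur and Tariq together hold 47% + 46% = 93% of Palisade, so Tariq controls Palisade.
Anchor and Palisade together hold 31% + 43% = 74% of Cobalt, so Tariq controls Cobalt.
Tariq did not control Cobalt before and does after, so the clause is triggered.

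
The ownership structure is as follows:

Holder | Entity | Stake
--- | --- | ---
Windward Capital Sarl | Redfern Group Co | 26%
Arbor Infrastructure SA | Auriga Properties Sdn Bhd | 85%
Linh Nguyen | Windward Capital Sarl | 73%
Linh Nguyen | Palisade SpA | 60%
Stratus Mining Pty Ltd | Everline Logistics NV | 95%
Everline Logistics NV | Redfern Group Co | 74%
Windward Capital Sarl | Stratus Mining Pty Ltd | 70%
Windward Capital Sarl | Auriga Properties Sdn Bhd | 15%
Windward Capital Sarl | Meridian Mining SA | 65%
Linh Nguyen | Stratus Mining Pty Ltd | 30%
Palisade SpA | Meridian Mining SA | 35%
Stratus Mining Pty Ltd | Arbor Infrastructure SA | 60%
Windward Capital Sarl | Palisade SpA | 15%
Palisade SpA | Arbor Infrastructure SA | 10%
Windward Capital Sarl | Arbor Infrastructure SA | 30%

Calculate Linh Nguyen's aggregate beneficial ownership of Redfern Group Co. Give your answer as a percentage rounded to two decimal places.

75.99%

Linh reaches Redfern along 3 paths.
Via Windward: 73% × 26% = 18.98%.
Via Windward → Stratus → Everline: 73% × 70% × 95% × 74% = 35.9233%.
Via Stratus → Everline: 30% × 95% × 74% = 21.09%.
Total: 18.98% + 35.9233% + 21.09% = 75.9933%.
Rounded: 75.99%.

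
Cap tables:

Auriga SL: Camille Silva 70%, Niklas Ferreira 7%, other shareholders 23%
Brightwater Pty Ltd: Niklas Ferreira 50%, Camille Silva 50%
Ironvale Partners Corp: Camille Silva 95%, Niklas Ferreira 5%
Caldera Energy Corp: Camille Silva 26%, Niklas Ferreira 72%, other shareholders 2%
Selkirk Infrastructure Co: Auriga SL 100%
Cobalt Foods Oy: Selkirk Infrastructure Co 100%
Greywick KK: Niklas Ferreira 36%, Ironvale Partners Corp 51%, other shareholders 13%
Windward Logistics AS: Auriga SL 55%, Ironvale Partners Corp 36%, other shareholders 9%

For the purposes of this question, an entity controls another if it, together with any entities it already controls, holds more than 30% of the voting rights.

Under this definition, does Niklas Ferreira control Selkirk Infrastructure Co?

No

Niklas holds 50% of Brightwater, so Niklas controls Brightwater.
Niklas holds 72% of Caldera, so Niklas controls Caldera.
Niklas holds 36% of Greywick, so Niklas controls Greywick.
Neither Niklas nor any entity Niklas controls holds any voting interest in Selkirk.
So Niklas does not control Selkirk.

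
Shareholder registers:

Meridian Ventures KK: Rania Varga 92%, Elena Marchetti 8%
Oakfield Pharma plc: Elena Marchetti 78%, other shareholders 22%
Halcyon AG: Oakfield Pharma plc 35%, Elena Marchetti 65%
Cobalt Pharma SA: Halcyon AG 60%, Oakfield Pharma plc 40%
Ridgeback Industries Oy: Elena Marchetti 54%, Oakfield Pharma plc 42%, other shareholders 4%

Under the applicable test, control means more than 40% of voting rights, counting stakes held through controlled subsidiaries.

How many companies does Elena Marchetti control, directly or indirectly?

Elena holds 78% of Oakfield, so Elena controls Oakfield.
Oakfield and Elena together hold 35% + 65% = 100% of Halcyon, so Elena controls Halcyon.
Halcyon and Oakfield together hold 60% + 40% = 100% of Cobalt, so Elena controls Cobalt.
Elena and Oakfield together hold 54% + 42% = 96% of Ridgeback, so Elena controls Ridgeback.
No other company's threshold is met.
Elena controls 4 companies.

4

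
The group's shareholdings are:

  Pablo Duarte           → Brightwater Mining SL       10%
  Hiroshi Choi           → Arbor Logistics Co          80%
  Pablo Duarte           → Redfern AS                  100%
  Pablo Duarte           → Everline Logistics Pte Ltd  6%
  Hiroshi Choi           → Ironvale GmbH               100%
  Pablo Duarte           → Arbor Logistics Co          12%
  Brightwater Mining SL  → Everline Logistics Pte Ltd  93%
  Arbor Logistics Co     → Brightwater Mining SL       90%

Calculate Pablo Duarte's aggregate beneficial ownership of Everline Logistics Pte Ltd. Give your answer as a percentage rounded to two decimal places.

Pablo reaches Everline along 3 paths.
Via Arbor → Brightwater: 12% × 90% × 93% = 10.044%.
Via Brightwater: 10% × 93% = 9.3%.
Direct stake: 6% = 6%.
Total: 10.044% + 9.3% + 6% = 25.344%.
Rounded: 25.34%.

25.34%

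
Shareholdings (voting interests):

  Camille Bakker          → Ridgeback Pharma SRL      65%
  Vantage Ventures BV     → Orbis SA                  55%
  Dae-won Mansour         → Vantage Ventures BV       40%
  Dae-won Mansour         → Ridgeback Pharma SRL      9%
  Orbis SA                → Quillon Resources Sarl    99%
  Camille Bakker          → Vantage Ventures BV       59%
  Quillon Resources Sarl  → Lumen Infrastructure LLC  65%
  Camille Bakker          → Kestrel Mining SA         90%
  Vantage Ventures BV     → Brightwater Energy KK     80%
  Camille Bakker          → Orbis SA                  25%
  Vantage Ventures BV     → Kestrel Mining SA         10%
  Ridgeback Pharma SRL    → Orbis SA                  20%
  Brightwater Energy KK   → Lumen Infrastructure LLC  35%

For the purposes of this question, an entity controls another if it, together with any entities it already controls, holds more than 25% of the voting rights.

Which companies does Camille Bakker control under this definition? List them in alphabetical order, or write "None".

Camille holds 59% of Vantage, so Camille controls Vantage.
Camille holds 65% of Ridgeback, so Camille controls Ridgeback.
Ridgeback and Camille and Vantage together hold 20% + 25% + 55% = 100% of Orbis, so Camille controls Orbis.
Vantage holds 80% of Brightwater, so Camille controls Brightwater.
Orbis holds 99% of Quillon, so Camille controls Quillon.
Vantage and Camille together hold 10% + 90% = 100% of Kestrel, so Camille controls Kestrel.
Brightwater and Quillon together hold 35% + 65% = 100% of Lumen, so Camille controls Lumen.

Brightwater Energy KK, Kestrel Mining SA, Lumen Infrastructure LLC, Orbis SA, Quillon Resources Sarl, Ridgeback Pharma SRL, Vantage Ventures BV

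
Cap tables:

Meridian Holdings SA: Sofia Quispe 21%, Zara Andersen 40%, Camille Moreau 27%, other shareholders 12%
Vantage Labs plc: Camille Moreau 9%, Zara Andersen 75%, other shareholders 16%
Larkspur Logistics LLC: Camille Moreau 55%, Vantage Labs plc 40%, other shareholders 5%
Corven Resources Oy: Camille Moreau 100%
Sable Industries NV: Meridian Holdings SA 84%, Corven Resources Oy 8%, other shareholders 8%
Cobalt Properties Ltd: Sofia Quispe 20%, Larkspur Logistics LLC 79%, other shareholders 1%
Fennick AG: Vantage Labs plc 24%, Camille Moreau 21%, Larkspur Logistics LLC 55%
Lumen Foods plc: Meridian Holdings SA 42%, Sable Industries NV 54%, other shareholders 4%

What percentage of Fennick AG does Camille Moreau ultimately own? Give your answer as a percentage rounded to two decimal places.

55.39%

Camille reaches Fennick along 4 paths.
Via Vantage: 9% × 24% = 2.16%.
Direct stake: 21% = 21%.
Via Larkspur: 55% × 55% = 30.25%.
Via Vantage → Larkspur: 9% × 40% × 55% = 1.98%.
Total: 2.16% + 21% + 30.25% + 1.98% = 55.39%.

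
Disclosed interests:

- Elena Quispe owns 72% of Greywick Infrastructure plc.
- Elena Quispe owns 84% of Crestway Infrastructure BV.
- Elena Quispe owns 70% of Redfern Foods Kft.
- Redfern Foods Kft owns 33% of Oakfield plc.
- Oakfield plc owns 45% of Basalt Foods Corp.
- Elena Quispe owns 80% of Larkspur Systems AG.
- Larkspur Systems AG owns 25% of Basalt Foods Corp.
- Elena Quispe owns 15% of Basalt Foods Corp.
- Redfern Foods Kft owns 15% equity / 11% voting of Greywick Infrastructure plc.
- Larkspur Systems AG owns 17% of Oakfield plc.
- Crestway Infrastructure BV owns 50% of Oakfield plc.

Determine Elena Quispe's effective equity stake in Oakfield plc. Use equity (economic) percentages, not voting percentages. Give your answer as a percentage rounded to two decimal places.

Elena reaches Oakfield along 3 paths.
Via Redfern: 70% × 33% = 23.1%.
Via Crestway: 84% × 50% = 42%.
Via Larkspur: 80% × 17% = 13.6%.
Total: 23.1% + 42% + 13.6% = 78.7%.
Rounded: 78.70%.

78.70%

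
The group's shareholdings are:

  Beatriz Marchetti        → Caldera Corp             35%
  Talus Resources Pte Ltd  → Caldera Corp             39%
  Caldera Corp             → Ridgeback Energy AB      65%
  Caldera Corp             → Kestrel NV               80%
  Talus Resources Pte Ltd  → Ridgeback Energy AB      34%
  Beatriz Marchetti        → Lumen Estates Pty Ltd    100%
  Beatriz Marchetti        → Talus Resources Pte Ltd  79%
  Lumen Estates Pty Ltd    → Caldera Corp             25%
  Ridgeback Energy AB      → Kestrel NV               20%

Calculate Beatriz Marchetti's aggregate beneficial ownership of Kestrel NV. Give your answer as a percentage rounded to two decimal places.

Beatriz reaches Kestrel along 7 paths.
Via Talus → Caldera: 79% × 39% × 80% = 24.648%.
Via Caldera: 35% × 80% = 28%.
Via Lumen → Caldera: 100% × 25% × 80% = 20%.
Via Talus → Ridgeback: 79% × 34% × 20% = 5.372%.
Via Talus → Caldera → Ridgeback: 79% × 39% × 65% × 20% = 4.0053%.
Via Caldera → Ridgeback: 35% × 65% × 20% = 4.55%.
Via Lumen → Caldera → Ridgeback: 100% × 25% × 65% × 20% = 3.25%.
Total: 24.648% + 28% + 20% + 5.372% + 4.0053% + 4.55% + 3.25% = 89.8253%.
Rounded: 89.83%.

89.83%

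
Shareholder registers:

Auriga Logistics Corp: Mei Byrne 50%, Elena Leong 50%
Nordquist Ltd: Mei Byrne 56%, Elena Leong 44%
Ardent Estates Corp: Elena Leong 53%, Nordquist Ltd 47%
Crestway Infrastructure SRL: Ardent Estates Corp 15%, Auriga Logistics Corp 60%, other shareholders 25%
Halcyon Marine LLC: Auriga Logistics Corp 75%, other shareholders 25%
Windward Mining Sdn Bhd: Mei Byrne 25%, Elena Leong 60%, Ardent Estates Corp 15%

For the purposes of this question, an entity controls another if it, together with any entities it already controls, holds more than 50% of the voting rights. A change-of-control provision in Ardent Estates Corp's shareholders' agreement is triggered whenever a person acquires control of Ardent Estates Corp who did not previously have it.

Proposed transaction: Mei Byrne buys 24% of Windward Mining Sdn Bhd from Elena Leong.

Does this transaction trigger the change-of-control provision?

The purchase adds only to Mei's holdings (Elena's stake shrinks), so Mei is the only person who could newly come to control Ardent.
Mei holds 56% of Nordquist, so Mei controls Nordquist.
In Ardent, Mei's side holds only 47%, not > 50%.
So before the transaction, Mei does not control Ardent.
After the purchase, Mei's direct stake in Windward rises to 25% + 24% = 49%, and Elena's stake falls to 36%.
Mei's side now holds 49% of Windward, not > 50%, so Mei still does not control Windward.
After the transaction, Mei's side holds 47% of Ardent, not > 50%, so Mei still does not control Ardent.
No new person acquires control, so the clause is not triggered.

No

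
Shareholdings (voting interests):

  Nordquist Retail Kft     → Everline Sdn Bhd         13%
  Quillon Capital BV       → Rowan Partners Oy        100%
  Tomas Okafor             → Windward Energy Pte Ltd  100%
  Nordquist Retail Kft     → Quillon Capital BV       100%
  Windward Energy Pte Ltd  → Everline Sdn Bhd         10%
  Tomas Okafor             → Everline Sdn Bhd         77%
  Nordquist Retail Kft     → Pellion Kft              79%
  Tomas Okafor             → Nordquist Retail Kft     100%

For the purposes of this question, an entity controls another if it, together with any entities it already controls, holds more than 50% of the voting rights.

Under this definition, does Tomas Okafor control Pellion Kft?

Tomas holds 100% of Nordquist, so Tomas controls Nordquist.
Nordquist holds 79% of Pellion, so Tomas controls Pellion.

Yes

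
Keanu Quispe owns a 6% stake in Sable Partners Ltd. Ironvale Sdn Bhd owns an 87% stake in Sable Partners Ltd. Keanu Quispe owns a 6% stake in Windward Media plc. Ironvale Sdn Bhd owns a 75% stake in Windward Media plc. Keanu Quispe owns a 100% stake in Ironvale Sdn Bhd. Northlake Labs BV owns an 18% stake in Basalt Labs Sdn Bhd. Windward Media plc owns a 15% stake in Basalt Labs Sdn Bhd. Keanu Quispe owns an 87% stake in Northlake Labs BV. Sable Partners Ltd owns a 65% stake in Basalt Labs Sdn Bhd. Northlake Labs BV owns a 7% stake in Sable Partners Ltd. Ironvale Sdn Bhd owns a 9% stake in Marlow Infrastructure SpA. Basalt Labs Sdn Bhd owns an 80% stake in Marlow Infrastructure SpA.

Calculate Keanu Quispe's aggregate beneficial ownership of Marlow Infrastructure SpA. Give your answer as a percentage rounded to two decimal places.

82.77%

Keanu reaches Marlow along 7 paths.
Via Ironvale → Windward → Basalt: 100% × 75% × 15% × 80% = 9%.
Via Windward → Basalt: 6% × 15% × 80% = 0.72%.
Via Northlake → Sable → Basalt: 87% × 7% × 65% × 80% = 3.1668%.
Via Ironvale → Sable → Basalt: 100% × 87% × 65% × 80% = 45.24%.
Via Sable → Basalt: 6% × 65% × 80% = 3.12%.
Via Northlake → Basalt: 87% × 18% × 80% = 12.528%.
Via Ironvale: 100% × 9% = 9%.
Total: 9% + 0.72% + 3.1668% + 45.24% + 3.12% + 12.528% + 9% = 82.7748%.
Rounded: 82.77%.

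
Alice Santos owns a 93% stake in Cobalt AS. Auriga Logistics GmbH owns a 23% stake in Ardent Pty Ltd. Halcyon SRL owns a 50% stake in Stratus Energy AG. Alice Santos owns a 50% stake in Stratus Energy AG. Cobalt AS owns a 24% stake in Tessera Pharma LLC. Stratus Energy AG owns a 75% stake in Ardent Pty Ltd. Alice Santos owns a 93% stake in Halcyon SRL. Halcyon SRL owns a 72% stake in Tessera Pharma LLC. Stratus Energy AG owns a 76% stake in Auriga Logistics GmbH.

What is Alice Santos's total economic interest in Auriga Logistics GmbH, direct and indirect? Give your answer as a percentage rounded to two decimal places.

Alice reaches Auriga along 2 paths.
Via Stratus: 50% × 76% = 38%.
Via Halcyon → Stratus: 93% × 50% × 76% = 35.34%.
Total: 38% + 35.34% = 73.34%.

73.34%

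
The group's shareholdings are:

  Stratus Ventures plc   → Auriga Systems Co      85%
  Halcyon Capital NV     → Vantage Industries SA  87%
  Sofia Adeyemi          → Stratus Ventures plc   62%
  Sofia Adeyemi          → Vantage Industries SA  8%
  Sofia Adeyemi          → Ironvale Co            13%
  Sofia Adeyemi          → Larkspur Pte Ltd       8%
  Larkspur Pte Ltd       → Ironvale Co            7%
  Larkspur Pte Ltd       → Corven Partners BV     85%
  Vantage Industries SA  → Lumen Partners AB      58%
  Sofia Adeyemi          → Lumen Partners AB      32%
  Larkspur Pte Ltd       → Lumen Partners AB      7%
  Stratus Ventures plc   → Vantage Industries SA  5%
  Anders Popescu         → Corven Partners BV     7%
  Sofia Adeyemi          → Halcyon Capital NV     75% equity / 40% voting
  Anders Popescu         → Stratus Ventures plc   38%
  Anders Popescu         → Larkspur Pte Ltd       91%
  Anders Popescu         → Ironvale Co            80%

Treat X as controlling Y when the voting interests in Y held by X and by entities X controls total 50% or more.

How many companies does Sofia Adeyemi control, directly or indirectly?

Sofia holds 62% of Stratus, so Sofia controls Stratus.
Stratus holds 85% of Auriga, so Sofia controls Auriga.
No other company's threshold is met.
Sofia controls 2 companies.

2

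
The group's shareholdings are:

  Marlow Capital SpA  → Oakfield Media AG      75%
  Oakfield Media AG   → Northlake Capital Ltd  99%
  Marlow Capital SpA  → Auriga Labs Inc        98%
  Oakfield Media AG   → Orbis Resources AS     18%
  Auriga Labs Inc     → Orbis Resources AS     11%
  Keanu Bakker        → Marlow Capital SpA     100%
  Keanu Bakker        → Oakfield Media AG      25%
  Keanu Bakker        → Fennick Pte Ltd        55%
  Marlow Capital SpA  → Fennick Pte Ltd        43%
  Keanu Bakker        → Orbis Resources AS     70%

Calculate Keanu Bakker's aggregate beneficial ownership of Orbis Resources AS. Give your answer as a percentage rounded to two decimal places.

Keanu reaches Orbis along 4 paths.
Via Marlow → Auriga: 100% × 98% × 11% = 10.78%.
Via Oakfield: 25% × 18% = 4.5%.
Via Marlow → Oakfield: 100% × 75% × 18% = 13.5%.
Direct stake: 70% = 70%.
Total: 10.78% + 4.5% + 13.5% + 70% = 98.78%.

98.78%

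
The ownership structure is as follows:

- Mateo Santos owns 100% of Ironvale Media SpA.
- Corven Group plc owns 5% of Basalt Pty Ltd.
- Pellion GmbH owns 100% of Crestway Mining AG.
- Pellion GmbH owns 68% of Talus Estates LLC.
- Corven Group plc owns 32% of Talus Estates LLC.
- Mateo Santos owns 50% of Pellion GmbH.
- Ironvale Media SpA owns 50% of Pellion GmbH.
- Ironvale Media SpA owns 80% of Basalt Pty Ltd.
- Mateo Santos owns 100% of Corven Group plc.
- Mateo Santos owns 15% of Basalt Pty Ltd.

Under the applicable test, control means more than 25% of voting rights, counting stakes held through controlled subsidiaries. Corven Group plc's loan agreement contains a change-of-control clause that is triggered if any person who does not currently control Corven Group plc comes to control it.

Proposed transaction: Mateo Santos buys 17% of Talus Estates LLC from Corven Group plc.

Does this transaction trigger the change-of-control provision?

The purchase adds only to Mateo's holdings (Corven's stake shrinks), so Mateo is the only person who could newly come to control Corven.
Mateo holds 100% of Corven, so Mateo controls Corven.
So Mateo already controls Corven before the transaction.
After the purchase, Mateo holds 17% of Talus directly, and Corven's stake falls to 15%.
Mateo controlled Corven already, so this is not a new person acquiring control; every other person's position is unchanged or reduced.
No new person acquires control, so the clause is not triggered.

No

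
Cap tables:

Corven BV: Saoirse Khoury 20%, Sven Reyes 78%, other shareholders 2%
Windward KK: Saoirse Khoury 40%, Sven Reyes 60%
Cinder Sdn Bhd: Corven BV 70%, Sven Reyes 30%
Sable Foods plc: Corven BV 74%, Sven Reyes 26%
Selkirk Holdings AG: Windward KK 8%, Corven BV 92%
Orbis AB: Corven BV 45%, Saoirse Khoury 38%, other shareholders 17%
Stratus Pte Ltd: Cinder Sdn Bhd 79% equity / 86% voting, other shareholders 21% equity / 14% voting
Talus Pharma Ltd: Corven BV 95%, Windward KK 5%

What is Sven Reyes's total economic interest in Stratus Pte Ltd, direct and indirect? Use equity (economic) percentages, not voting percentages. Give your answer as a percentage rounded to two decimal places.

66.83%

Sven reaches Stratus along 2 paths.
Via Corven → Cinder: 78% × 70% × 79% = 43.134%.
Via Cinder: 30% × 79% = 23.7%.
Total: 43.134% + 23.7% = 66.834%.
Rounded: 66.83%.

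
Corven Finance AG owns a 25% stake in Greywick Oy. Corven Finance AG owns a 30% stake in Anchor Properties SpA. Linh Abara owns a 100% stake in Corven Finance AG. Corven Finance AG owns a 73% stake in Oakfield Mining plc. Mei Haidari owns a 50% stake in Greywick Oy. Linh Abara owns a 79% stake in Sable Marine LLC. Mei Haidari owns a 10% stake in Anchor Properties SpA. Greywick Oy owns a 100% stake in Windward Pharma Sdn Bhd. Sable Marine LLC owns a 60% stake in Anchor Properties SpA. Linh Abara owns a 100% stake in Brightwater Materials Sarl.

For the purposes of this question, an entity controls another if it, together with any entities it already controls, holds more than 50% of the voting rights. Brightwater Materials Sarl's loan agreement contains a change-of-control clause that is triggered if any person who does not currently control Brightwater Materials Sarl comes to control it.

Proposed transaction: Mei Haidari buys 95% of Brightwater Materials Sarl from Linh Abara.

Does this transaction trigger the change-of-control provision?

The purchase adds only to Mei's holdings (Linh's stake shrinks), so Mei is the only person who could newly come to control Brightwater.
Mei's largest direct stake is 50% in Greywick, which does not meet the threshold, so Mei controls no company.
Neither Mei nor any entity Mei controls holds any voting interest in Brightwater.
So before the transaction, Mei does not control Brightwater.
After the purchase, Mei holds 95% of Brightwater directly, and Linh's stake falls to 5%.
Mei holds 95% of Brightwater, so Mei controls Brightwater.
Mei did not control Brightwater before and does after, so the clause is triggered.

Yes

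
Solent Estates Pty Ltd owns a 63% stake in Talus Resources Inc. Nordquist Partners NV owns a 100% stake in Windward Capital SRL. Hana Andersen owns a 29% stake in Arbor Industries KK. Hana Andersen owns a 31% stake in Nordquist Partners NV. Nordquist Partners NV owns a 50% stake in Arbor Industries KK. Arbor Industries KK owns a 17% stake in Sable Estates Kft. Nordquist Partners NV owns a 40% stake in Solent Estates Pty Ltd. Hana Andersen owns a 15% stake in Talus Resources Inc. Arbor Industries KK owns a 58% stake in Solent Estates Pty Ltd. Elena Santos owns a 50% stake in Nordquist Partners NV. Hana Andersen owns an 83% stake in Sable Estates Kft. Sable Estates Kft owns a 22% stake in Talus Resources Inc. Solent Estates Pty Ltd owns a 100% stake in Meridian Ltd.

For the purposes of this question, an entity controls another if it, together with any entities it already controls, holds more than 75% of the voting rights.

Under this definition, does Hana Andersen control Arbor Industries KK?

Hana holds 83% of Sable, so Hana controls Sable.
In Arbor, Hana's side holds only 29%, not > 75%.
So Hana does not control Arbor.

No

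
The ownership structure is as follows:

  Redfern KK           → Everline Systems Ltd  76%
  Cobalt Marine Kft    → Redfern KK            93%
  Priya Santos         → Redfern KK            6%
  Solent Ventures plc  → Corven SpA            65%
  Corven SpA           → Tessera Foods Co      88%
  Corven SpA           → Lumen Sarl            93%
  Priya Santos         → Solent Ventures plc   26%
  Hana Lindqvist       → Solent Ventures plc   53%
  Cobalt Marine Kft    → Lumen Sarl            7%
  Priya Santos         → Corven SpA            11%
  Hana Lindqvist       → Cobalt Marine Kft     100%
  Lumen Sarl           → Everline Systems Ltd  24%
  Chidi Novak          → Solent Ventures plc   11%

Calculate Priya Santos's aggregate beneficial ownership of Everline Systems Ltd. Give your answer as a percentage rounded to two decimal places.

10.79%

Priya reaches Everline along 3 paths.
Via Solent → Corven → Lumen: 26% × 65% × 93% × 24% = 3.77208%.
Via Corven → Lumen: 11% × 93% × 24% = 2.4552%.
Via Redfern: 6% × 76% = 4.56%.
Total: 3.77208% + 2.4552% + 4.56% = 10.78728%.
Rounded: 10.79%.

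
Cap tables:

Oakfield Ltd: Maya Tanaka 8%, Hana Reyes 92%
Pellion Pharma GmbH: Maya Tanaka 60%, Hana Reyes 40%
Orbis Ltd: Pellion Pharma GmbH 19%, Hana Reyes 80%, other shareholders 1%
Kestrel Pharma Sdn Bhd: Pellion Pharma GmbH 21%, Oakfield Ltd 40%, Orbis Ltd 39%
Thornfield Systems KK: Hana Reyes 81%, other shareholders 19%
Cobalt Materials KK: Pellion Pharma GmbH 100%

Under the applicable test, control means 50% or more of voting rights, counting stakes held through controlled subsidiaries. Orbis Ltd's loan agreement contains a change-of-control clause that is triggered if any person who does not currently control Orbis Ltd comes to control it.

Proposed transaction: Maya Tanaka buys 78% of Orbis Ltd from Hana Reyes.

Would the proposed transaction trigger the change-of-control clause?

Yes

The purchase adds only to Maya's holdings (Hana's stake shrinks), so Maya is the only person who could newly come to control Orbis.
Maya holds 60% of Pellion, so Maya controls Pellion.
Pellion holds 100% of Cobalt, so Maya controls Cobalt.
In Orbis, Maya's side holds only 19%, not ≥ 50%.
So before the transaction, Maya does not control Orbis.
After the purchase, Maya holds 78% of Orbis directly, and Hana's stake falls to 2%.
Pellion and Maya together hold 19% + 78% = 97% of Orbis, so Maya controls Orbis.
Maya did not control Orbis before and does after, so the clause is triggered.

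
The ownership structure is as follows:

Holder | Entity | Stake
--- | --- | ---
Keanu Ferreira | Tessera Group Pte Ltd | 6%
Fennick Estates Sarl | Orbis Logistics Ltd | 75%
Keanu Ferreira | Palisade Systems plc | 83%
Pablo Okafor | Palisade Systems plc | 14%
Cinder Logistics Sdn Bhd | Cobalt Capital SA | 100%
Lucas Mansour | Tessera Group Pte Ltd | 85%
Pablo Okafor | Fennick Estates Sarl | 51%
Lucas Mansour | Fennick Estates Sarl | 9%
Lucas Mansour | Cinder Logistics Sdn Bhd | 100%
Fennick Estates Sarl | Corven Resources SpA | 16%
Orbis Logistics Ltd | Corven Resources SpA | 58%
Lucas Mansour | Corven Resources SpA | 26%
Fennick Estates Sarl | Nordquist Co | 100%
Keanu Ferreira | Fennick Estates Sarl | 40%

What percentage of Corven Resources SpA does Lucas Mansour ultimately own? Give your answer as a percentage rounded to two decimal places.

Lucas reaches Corven along 3 paths.
Direct stake: 26% = 26%.
Via Fennick: 9% × 16% = 1.44%.
Via Fennick → Orbis: 9% × 75% × 58% = 3.915%.
Total: 26% + 1.44% + 3.915% = 31.355%.
Rounded: 31.36%.

31.36%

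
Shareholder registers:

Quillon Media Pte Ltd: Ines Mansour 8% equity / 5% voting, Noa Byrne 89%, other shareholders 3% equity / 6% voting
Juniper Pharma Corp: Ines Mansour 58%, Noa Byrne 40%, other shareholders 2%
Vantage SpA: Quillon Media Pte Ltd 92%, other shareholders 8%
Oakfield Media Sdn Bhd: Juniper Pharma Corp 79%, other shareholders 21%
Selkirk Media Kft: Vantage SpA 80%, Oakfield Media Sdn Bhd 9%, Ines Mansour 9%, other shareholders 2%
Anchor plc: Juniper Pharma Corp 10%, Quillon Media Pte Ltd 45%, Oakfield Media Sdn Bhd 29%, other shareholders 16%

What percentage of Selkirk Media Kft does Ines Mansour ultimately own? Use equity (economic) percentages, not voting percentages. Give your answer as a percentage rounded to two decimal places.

Ines reaches Selkirk along 3 paths.
Via Quillon → Vantage: 8% × 92% × 80% = 5.888%.
Via Juniper → Oakfield: 58% × 79% × 9% = 4.1238%.
Direct stake: 9% = 9%.
Total: 5.888% + 4.1238% + 9% = 19.0118%.
Rounded: 19.01%.

19.01%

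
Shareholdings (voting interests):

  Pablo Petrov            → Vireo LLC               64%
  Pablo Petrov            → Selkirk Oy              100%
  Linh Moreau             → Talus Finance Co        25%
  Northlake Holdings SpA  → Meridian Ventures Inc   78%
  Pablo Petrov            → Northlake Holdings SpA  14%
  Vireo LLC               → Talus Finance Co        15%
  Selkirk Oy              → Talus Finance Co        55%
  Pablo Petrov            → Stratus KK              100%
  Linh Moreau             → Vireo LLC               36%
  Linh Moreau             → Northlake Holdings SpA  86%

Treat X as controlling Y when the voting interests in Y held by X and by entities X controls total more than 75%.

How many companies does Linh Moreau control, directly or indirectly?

2

Linh holds 86% of Northlake, so Linh controls Northlake.
Northlake holds 78% of Meridian, so Linh controls Meridian.
No other company's threshold is met.
Linh controls 2 companies.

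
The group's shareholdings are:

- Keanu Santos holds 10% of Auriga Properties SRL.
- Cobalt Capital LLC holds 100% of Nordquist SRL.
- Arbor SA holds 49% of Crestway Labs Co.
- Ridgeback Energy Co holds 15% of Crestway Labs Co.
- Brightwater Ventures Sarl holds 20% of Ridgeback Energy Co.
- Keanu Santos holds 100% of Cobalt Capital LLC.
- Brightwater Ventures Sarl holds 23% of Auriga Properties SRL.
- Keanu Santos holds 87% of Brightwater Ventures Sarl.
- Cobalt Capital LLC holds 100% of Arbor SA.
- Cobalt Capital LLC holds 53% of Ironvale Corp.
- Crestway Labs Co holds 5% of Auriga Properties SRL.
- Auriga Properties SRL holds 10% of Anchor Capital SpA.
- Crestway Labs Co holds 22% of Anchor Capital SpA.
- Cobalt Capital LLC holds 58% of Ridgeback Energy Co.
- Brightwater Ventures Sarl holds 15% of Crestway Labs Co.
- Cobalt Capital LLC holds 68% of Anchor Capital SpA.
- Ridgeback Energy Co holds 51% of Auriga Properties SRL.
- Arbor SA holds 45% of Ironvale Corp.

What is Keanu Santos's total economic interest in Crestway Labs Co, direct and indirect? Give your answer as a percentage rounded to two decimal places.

73.36%

Keanu reaches Crestway along 4 paths.
Via Cobalt → Arbor: 100% × 100% × 49% = 49%.
Via Brightwater: 87% × 15% = 13.05%.
Via Cobalt → Ridgeback: 100% × 58% × 15% = 8.7%.
Via Brightwater → Ridgeback: 87% × 20% × 15% = 2.61%.
Total: 49% + 13.05% + 8.7% + 2.61% = 73.36%.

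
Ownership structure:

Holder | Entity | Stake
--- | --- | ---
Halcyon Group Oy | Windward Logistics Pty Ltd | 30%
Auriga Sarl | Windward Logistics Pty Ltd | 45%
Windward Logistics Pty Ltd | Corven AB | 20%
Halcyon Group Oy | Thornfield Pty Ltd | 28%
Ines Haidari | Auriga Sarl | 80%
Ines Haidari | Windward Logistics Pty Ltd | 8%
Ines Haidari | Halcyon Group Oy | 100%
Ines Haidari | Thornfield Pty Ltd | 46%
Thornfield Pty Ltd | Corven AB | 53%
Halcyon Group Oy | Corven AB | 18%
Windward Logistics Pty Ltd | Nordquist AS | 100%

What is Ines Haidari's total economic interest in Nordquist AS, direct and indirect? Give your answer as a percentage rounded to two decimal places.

Ines reaches Nordquist along 3 paths.
Via Halcyon → Windward: 100% × 30% × 100% = 30%.
Via Windward: 8% × 100% = 8%.
Via Auriga → Windward: 80% × 45% × 100% = 36%.
Total: 30% + 8% + 36% = 74%.
Rounded: 74.00%.

74.00%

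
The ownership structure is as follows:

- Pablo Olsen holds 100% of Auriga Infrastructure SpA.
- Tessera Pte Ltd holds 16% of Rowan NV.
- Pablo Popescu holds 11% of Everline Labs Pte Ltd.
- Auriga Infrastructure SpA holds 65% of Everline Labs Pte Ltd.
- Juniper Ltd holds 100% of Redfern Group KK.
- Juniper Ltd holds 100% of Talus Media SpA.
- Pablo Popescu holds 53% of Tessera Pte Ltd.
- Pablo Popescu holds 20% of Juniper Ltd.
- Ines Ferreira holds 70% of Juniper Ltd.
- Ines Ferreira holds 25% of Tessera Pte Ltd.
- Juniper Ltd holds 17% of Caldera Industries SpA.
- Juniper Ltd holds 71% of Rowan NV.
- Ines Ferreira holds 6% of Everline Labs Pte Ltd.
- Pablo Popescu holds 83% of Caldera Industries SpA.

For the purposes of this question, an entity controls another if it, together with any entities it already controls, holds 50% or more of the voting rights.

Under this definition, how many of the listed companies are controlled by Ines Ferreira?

Ines holds 70% of Juniper, so Ines controls Juniper.
Juniper holds 100% of Talus, so Ines controls Talus.
Juniper holds 100% of Redfern, so Ines controls Redfern.
Juniper holds 71% of Rowan, so Ines controls Rowan.
No other company's threshold is met.
Ines controls 4 companies.

4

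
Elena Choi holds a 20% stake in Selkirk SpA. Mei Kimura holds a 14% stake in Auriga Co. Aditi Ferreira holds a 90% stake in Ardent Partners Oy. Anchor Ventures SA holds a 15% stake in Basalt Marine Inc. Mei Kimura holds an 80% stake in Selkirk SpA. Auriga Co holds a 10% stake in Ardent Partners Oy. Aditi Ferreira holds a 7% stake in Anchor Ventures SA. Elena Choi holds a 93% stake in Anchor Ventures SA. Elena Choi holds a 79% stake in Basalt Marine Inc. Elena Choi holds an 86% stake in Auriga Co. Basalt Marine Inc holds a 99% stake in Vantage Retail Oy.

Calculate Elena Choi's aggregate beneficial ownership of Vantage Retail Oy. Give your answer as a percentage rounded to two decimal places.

Elena reaches Vantage along 2 paths.
Via Basalt: 79% × 99% = 78.21%.
Via Anchor → Basalt: 93% × 15% × 99% = 13.8105%.
Total: 78.21% + 13.8105% = 92.0205%.
Rounded: 92.02%.

92.02%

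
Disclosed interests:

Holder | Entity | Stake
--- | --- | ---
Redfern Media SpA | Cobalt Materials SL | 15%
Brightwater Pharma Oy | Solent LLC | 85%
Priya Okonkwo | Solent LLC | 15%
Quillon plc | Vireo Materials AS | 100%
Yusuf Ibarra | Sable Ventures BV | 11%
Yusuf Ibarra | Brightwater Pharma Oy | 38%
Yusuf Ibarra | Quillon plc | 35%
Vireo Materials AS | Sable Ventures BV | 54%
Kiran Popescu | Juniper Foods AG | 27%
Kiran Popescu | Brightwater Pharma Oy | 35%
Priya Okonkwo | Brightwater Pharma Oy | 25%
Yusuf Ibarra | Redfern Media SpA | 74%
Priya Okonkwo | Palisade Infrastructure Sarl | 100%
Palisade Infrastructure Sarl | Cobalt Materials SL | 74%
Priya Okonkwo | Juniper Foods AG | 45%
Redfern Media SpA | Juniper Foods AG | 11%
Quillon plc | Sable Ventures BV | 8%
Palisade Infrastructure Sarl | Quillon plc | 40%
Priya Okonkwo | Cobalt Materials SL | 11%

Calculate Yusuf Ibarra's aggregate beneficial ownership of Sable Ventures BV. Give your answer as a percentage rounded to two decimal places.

Yusuf reaches Sable along 3 paths.
Via Quillon: 35% × 8% = 2.8%.
Via Quillon → Vireo: 35% × 100% × 54% = 18.9%.
Direct stake: 11% = 11%.
Total: 2.8% + 18.9% + 11% = 32.7%.
Rounded: 32.70%.

32.70%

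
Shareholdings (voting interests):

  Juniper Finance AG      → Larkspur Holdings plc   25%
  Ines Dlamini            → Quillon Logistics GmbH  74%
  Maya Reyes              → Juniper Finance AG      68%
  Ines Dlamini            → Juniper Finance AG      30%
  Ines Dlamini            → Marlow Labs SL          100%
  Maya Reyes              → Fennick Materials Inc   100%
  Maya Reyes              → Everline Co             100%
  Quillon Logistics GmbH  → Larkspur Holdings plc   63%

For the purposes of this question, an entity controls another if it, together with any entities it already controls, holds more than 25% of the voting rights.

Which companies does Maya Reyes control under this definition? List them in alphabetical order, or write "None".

Maya holds 68% of Juniper, so Maya controls Juniper.
Maya holds 100% of Everline, so Maya controls Everline.
Maya holds 100% of Fennick, so Maya controls Fennick.
No other company's threshold is met.

Everline Co, Fennick Materials Inc, Juniper Finance AG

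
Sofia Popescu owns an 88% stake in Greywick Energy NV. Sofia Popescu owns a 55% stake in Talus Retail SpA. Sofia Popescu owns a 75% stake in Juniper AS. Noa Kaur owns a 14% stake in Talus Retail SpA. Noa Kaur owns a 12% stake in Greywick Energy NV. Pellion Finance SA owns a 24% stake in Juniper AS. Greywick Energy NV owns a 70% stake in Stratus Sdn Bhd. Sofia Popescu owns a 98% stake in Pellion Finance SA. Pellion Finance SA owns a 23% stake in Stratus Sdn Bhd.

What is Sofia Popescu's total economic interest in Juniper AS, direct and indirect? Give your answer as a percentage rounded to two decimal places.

Sofia reaches Juniper along 2 paths.
Direct stake: 75% = 75%.
Via Pellion: 98% × 24% = 23.52%.
Total: 75% + 23.52% = 98.52%.

98.52%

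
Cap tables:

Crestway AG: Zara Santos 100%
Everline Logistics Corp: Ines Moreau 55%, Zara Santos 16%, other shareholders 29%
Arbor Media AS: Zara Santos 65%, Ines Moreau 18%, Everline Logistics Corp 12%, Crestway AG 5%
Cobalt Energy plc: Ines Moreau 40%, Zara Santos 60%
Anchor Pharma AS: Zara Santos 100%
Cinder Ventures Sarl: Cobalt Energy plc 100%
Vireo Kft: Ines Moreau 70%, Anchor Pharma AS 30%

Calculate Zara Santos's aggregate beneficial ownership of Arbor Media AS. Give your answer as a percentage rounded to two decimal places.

71.92%

Zara reaches Arbor along 3 paths.
Direct stake: 65% = 65%.
Via Everline: 16% × 12% = 1.92%.
Via Crestway: 100% × 5% = 5%.
Total: 65% + 1.92% + 5% = 71.92%.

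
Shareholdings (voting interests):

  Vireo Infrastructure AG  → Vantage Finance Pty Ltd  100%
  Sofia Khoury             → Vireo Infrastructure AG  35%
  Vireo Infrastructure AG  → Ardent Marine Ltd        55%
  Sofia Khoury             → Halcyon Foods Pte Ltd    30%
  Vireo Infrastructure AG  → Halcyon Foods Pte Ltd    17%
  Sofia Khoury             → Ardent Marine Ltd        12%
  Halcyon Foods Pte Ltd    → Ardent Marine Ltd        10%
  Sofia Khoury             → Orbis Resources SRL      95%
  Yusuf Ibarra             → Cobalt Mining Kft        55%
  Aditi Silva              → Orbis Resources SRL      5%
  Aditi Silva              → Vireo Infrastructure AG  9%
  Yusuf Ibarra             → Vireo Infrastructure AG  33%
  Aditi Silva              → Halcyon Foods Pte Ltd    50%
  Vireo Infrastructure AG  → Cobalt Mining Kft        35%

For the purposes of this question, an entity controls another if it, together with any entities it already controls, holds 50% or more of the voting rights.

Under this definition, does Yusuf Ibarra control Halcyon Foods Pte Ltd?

No

Yusuf holds 55% of Cobalt, so Yusuf controls Cobalt.
Neither Yusuf nor any entity Yusuf controls holds any voting interest in Halcyon.
So Yusuf does not control Halcyon.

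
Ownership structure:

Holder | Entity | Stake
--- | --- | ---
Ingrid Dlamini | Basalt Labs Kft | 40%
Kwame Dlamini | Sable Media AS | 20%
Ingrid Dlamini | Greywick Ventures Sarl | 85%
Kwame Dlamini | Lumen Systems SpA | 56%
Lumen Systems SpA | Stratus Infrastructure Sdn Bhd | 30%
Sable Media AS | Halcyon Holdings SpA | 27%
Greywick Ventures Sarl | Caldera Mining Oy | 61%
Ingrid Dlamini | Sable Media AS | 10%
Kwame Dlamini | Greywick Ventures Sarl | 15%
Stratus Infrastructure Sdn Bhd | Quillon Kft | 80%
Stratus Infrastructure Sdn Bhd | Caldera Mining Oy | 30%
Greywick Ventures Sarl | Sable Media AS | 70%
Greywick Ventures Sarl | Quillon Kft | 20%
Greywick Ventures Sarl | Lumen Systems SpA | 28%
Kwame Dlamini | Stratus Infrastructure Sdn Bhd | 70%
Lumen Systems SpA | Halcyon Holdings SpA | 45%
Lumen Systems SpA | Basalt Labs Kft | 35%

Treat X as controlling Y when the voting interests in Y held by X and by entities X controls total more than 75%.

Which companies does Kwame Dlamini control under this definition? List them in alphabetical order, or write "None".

None

Kwame's largest direct stake is 70% in Stratus, which does not meet the threshold.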